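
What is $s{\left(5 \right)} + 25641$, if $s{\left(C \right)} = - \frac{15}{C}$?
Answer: $25638$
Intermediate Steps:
$s{\left(5 \right)} + 25641 = - \frac{15}{5} + 25641 = \left(-15\right) \frac{1}{5} + 25641 = -3 + 25641 = 25638$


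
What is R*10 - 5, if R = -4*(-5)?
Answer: 195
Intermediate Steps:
R = 20
R*10 - 5 = 20*10 - 5 = 200 - 5 = 195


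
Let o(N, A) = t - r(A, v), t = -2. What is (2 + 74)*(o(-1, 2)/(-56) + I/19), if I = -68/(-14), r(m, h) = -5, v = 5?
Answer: 215/14 ≈ 15.357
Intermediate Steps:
o(N, A) = 3 (o(N, A) = -2 - 1*(-5) = -2 + 5 = 3)
I = 34/7 (I = -68*(-1/14) = 34/7 ≈ 4.8571)
(2 + 74)*(o(-1, 2)/(-56) + I/19) = (2 + 74)*(3/(-56) + (34/7)/19) = 76*(3*(-1/56) + (34/7)*(1/19)) = 76*(-3/56 + 34/133) = 76*(215/1064) = 215/14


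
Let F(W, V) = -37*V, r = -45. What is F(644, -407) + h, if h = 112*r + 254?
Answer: 10273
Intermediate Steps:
h = -4786 (h = 112*(-45) + 254 = -5040 + 254 = -4786)
F(644, -407) + h = -37*(-407) - 4786 = 15059 - 4786 = 10273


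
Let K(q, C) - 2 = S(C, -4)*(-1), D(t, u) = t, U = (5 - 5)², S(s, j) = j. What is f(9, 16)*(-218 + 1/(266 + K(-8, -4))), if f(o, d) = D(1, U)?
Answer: -59295/272 ≈ -218.00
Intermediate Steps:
U = 0 (U = 0² = 0)
K(q, C) = 6 (K(q, C) = 2 - 4*(-1) = 2 + 4 = 6)
f(o, d) = 1
f(9, 16)*(-218 + 1/(266 + K(-8, -4))) = 1*(-218 + 1/(266 + 6)) = 1*(-218 + 1/272) = 1*(-59295/272) = -59295/272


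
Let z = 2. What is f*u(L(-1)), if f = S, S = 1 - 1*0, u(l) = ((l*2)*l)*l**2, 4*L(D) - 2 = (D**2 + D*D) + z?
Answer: 81/8 ≈ 10.125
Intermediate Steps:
L(D) = 1 + D**2/2 (L(D) = 1/2 + ((D**2 + D*D) + 2)/4 = 1/2 + ((D**2 + D**2) + 2)/4 = 1/2 + (2*D**2 + 2)/4 = 1/2 + (2 + 2*D**2)/4 = 1/2 + (1/2 + D**2/2) = 1 + D**2/2)
u(l) = 2*l**4 (u(l) = ((2*l)*l)*l**2 = (2*l**2)*l**2 = 2*l**4)
S = 1 (S = 1 + 0 = 1)
f = 1
f*u(L(-1)) = 1*(2*(1 + (1/2)*(-1)**2)**4) = 1*(2*(1 + (1/2)*1)**4) = 1*(2*(1 + 1/2)**4) = 1*(2*(3/2)**4) = 1*(2*(81/16)) = 1*(81/8) = 81/8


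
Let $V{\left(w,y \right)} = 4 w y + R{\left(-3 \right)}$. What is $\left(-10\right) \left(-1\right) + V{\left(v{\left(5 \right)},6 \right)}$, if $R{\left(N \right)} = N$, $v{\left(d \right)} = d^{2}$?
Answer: $607$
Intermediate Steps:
$V{\left(w,y \right)} = -3 + 4 w y$ ($V{\left(w,y \right)} = 4 w y - 3 = -3 + 4 w y$)
$\left(-10\right) \left(-1\right) + V{\left(v{\left(5 \right)},6 \right)} = \left(-10\right) \left(-1\right) - \left(3 - 4 \cdot 5^{2} \cdot 6\right) = 10 - \left(3 - 600\right) = 10 + \left(-3 + 600\right) = 10 + 597 = 607$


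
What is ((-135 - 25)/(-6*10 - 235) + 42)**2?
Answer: 6300100/3481 ≈ 1809.9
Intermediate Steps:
((-135 - 25)/(-6*10 - 235) + 42)**2 = (-160/(-60 - 235) + 42)**2 = (-160/(-295) + 42)**2 = (-160*(-1/295) + 42)**2 = (32/59 + 42)**2 = (2510/59)**2 = 6300100/3481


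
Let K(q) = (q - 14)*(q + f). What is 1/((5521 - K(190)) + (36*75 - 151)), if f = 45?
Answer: -1/33290 ≈ -3.0039e-5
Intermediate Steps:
K(q) = (-14 + q)*(45 + q) (K(q) = (q - 14)*(q + 45) = (-14 + q)*(45 + q))
1/((5521 - K(190)) + (36*75 - 151)) = 1/((5521 - (-630 + 190² + 31*190)) + (36*75 - 151)) = 1/((5521 - (-630 + 36100 + 5890)) + (2700 - 151)) = 1/((5521 - 1*41360) + 2549) = 1/((5521 - 41360) + 2549) = 1/(-35839 + 2549) = 1/(-33290) = -1/33290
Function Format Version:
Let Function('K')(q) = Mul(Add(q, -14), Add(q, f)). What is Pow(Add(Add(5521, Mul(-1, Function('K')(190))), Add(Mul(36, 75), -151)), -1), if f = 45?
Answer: Rational(-1, 33290) ≈ -3.0039e-5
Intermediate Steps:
Function('K')(q) = Mul(Add(-14, q), Add(45, q)) (Function('K')(q) = Mul(Add(q, -14), Add(q, 45)) = Mul(Add(-14, q), Add(45, q)))
Pow(Add(Add(5521, Mul(-1, Function('K')(190))), Add(Mul(36, 75), -151)), -1) = Pow(Add(Add(5521, Mul(-1, Add(-630, Pow(190, 2), Mul(31, 190)))), Add(Mul(36, 75), -151)), -1) = Pow(Add(Add(5521, Mul(-1, Add(-630, 36100, 5890))), Add(2700, -151)), -1) = Pow(Add(Add(5521, Mul(-1, 41360)), 2549), -1) = Pow(Add(Add(5521, -41360), 2549), -1) = Pow(Add(-35839, 2549), -1) = Pow(-33290, -1) = Rational(-1, 33290)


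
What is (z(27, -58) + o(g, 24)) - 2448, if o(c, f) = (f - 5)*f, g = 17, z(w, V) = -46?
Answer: -2038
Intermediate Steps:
o(c, f) = f*(-5 + f) (o(c, f) = (-5 + f)*f = f*(-5 + f))
(z(27, -58) + o(g, 24)) - 2448 = (-46 + 24*(-5 + 24)) - 2448 = (-46 + 24*19) - 2448 = (-46 + 456) - 2448 = 410 - 2448 = -2038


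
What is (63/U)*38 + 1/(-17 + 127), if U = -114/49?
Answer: -113189/110 ≈ -1029.0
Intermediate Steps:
U = -114/49 (U = -114*1/49 = -114/49 ≈ -2.3265)
(63/U)*38 + 1/(-17 + 127) = (63/(-114/49))*38 + 1/(-17 + 127) = (63*(-49/114))*38 + 1/110 = -1029/38*38 + 1/110 = -1029 + 1/110 = -113189/110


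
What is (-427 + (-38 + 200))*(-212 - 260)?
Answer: 125080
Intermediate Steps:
(-427 + (-38 + 200))*(-212 - 260) = (-427 + 162)*(-472) = -265*(-472) = 125080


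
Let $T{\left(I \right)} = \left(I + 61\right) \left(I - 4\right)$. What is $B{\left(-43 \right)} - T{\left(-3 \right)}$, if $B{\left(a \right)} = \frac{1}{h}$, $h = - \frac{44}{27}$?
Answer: $\frac{17837}{44} \approx 405.39$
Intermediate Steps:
$h = - \frac{44}{27}$ ($h = \left(-44\right) \frac{1}{27} = - \frac{44}{27} \approx -1.6296$)
$B{\left(a \right)} = - \frac{27}{44}$ ($B{\left(a \right)} = \frac{1}{- \frac{44}{27}} = - \frac{27}{44}$)
$T{\left(I \right)} = \left(-4 + I\right) \left(61 + I\right)$ ($T{\left(I \right)} = \left(61 + I\right) \left(-4 + I\right) = \left(-4 + I\right) \left(61 + I\right)$)
$B{\left(-43 \right)} - T{\left(-3 \right)} = - \frac{27}{44} - \left(-244 + \left(-3\right)^{2} + 57 \left(-3\right)\right) = - \frac{27}{44} - \left(-244 + 9 - 171\right) = - \frac{27}{44} - -406 = - \frac{27}{44} + 406 = \frac{17837}{44}$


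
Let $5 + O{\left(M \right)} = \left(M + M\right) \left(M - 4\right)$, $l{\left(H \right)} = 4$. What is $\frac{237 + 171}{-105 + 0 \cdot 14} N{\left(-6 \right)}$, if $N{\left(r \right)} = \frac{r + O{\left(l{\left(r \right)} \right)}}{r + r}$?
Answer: $- \frac{374}{105} \approx -3.5619$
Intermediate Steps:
$O{\left(M \right)} = -5 + 2 M \left(-4 + M\right)$ ($O{\left(M \right)} = -5 + \left(M + M\right) \left(M - 4\right) = -5 + 2 M \left(-4 + M\right)$)
$N{\left(r \right)} = \frac{-5 + r}{2 r}$ ($N{\left(r \right)} = \frac{r - \left(37 - 32\right)}{r + r} = \frac{r - 5}{2 r} = \left(r - 5\right) \frac{1}{2 r} = \left(-5 + r\right) \frac{1}{2 r} = \frac{-5 + r}{2 r}$)
$\frac{237 + 171}{-105 + 0 \cdot 14} N{\left(-6 \right)} = \frac{237 + 171}{-105 + 0 \cdot 14} \frac{-5 - 6}{2 \left(-6\right)} = \frac{408}{-105 + 0} \cdot \frac{1}{2} \left(- \frac{1}{6}\right) \left(-11\right) = \frac{408}{-105} \cdot \frac{11}{12} = 408 \left(- \frac{1}{105}\right) \frac{11}{12} = \left(- \frac{136}{35}\right) \frac{11}{12} = - \frac{374}{105}$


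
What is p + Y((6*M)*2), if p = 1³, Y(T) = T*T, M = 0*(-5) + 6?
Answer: 5185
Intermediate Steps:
M = 6 (M = 0 + 6 = 6)
Y(T) = T²
p = 1
p + Y((6*M)*2) = 1 + ((6*6)*2)² = 1 + (36*2)² = 1 + 72² = 1 + 5184 = 5185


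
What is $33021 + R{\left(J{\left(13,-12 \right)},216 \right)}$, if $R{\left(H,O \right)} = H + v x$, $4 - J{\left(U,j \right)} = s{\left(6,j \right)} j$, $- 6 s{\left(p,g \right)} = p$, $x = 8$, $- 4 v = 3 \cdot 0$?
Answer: $33013$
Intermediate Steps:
$v = 0$ ($v = - \frac{3 \cdot 0}{4} = \left(- \frac{1}{4}\right) 0 = 0$)
$s{\left(p,g \right)} = - \frac{p}{6}$
$J{\left(U,j \right)} = 4 + j$ ($J{\left(U,j \right)} = 4 - \left(- \frac{1}{6}\right) 6 j = 4 - - j = 4 + j$)
$R{\left(H,O \right)} = H$ ($R{\left(H,O \right)} = H + 0 \cdot 8 = H + 0 = H$)
$33021 + R{\left(J{\left(13,-12 \right)},216 \right)} = 33021 + \left(4 - 12\right) = 33021 - 8 = 33013$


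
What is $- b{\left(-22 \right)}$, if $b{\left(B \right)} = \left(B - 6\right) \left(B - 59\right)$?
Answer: $-2268$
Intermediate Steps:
$b{\left(B \right)} = \left(-59 + B\right) \left(-6 + B\right)$ ($b{\left(B \right)} = \left(-6 + B\right) \left(-59 + B\right) = \left(-59 + B\right) \left(-6 + B\right)$)
$- b{\left(-22 \right)} = - (354 + \left(-22\right)^{2} - -1430) = - (354 + 484 + 1430) = \left(-1\right) 2268 = -2268$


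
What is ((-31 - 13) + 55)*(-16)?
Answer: -176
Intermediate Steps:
((-31 - 13) + 55)*(-16) = (-44 + 55)*(-16) = 11*(-16) = -176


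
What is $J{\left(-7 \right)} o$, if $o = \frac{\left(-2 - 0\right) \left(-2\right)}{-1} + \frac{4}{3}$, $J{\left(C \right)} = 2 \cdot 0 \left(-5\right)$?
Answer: $0$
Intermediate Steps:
$J{\left(C \right)} = 0$ ($J{\left(C \right)} = 0 \left(-5\right) = 0$)
$o = - \frac{8}{3}$ ($o = \left(-2 + 0\right) \left(-2\right) \left(-1\right) + 4 \cdot \frac{1}{3} = \left(-2\right) \left(-2\right) \left(-1\right) + \frac{4}{3} = 4 \left(-1\right) + \frac{4}{3} = -4 + \frac{4}{3} = - \frac{8}{3} \approx -2.6667$)
$J{\left(-7 \right)} o = 0 \left(- \frac{8}{3}\right) = 0$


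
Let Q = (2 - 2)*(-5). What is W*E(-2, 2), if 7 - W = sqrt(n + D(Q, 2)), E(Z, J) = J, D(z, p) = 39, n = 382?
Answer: 14 - 2*sqrt(421) ≈ -27.037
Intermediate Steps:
Q = 0 (Q = 0*(-5) = 0)
W = 7 - sqrt(421) (W = 7 - sqrt(382 + 39) = 7 - sqrt(421) ≈ -13.518)
W*E(-2, 2) = (7 - sqrt(421))*2 = 14 - 2*sqrt(421)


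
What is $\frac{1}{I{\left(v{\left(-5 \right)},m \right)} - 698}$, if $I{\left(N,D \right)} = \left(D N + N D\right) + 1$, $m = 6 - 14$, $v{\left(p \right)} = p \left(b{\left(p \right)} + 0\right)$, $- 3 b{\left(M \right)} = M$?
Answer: $- \frac{3}{1691} \approx -0.0017741$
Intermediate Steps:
$b{\left(M \right)} = - \frac{M}{3}$
$v{\left(p \right)} = - \frac{p^{2}}{3}$ ($v{\left(p \right)} = p \left(- \frac{p}{3} + 0\right) = p \left(- \frac{p}{3}\right) = - \frac{p^{2}}{3}$)
$m = -8$ ($m = 6 - 14 = -8$)
$I{\left(N,D \right)} = 1 + 2 D N$ ($I{\left(N,D \right)} = \left(D N + D N\right) + 1 = 2 D N + 1 = 1 + 2 D N$)
$\frac{1}{I{\left(v{\left(-5 \right)},m \right)} - 698} = \frac{1}{\left(1 + 2 \left(-8\right) \left(- \frac{\left(-5\right)^{2}}{3}\right)\right) - 698} = \frac{1}{\left(1 + 2 \left(-8\right) \left(\left(- \frac{1}{3}\right) 25\right)\right) - 698} = \frac{1}{\left(1 + 2 \left(-8\right) \left(- \frac{25}{3}\right)\right) - 698} = \frac{1}{\left(1 + \frac{400}{3}\right) - 698} = \frac{1}{\frac{403}{3} - 698} = \frac{1}{- \frac{1691}{3}} = - \frac{3}{1691}$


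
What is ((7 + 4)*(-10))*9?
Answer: -990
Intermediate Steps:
((7 + 4)*(-10))*9 = (11*(-10))*9 = -110*9 = -990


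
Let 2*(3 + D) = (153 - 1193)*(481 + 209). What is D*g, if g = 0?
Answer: 0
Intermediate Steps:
D = -358803 (D = -3 + ((153 - 1193)*(481 + 209))/2 = -3 + (-1040*690)/2 = -3 + (1/2)*(-717600) = -3 - 358800 = -358803)
D*g = -358803*0 = 0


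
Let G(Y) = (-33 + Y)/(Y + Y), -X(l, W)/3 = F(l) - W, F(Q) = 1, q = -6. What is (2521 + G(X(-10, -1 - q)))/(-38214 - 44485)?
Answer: -20161/661592 ≈ -0.030473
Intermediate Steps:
X(l, W) = -3 + 3*W (X(l, W) = -3*(1 - W) = -3 + 3*W)
G(Y) = (-33 + Y)/(2*Y) (G(Y) = (-33 + Y)/((2*Y)) = (-33 + Y)*(1/(2*Y)) = (-33 + Y)/(2*Y))
(2521 + G(X(-10, -1 - q)))/(-38214 - 44485) = (2521 + (-33 + (-3 + 3*(-1 - 1*(-6))))/(2*(-3 + 3*(-1 - 1*(-6)))))/(-38214 - 44485) = (2521 + (-33 + (-3 + 3*(-1 + 6)))/(2*(-3 + 3*(-1 + 6))))/(-82699) = (2521 + (-33 + (-3 + 3*5))/(2*(-3 + 3*5)))*(-1/82699) = (2521 + (-33 + (-3 + 15))/(2*(-3 + 15)))*(-1/82699) = (2521 + (½)*(-33 + 12)/12)*(-1/82699) = (2521 + (½)*(1/12)*(-21))*(-1/82699) = (2521 - 7/8)*(-1/82699) = (20161/8)*(-1/82699) = -20161/661592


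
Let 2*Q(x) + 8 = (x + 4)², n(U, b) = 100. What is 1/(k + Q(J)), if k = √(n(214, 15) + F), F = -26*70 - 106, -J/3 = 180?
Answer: 71822/10316800281 - I*√1826/20633600562 ≈ 6.9617e-6 - 2.071e-9*I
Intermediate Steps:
J = -540 (J = -3*180 = -540)
F = -1926 (F = -1820 - 106 = -1926)
Q(x) = -4 + (4 + x)²/2 (Q(x) = -4 + (x + 4)²/2 = -4 + (4 + x)²/2)
k = I*√1826 (k = √(100 - 1926) = √(-1826) = I*√1826 ≈ 42.732*I)
1/(k + Q(J)) = 1/(I*√1826 + (-4 + (4 - 540)²/2)) = 1/(I*√1826 + (-4 + (½)*(-536)²)) = 1/(I*√1826 + (-4 + (½)*287296)) = 1/(I*√1826 + (-4 + 143648)) = 1/(I*√1826 + 143644) = 1/(143644 + I*√1826)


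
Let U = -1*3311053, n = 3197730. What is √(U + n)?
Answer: I*√113323 ≈ 336.63*I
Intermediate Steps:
U = -3311053
√(U + n) = √(-3311053 + 3197730) = √(-113323) = I*√113323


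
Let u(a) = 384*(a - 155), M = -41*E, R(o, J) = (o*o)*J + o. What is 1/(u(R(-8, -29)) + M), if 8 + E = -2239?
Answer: -1/683169 ≈ -1.4638e-6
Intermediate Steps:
E = -2247 (E = -8 - 2239 = -2247)
R(o, J) = o + J*o² (R(o, J) = o²*J + o = J*o² + o = o + J*o²)
M = 92127 (M = -41*(-2247) = 92127)
u(a) = -59520 + 384*a (u(a) = 384*(-155 + a) = -59520 + 384*a)
1/(u(R(-8, -29)) + M) = 1/((-59520 + 384*(-8*(1 - 29*(-8)))) + 92127) = 1/((-59520 + 384*(-8*(1 + 232))) + 92127) = 1/((-59520 + 384*(-8*233)) + 92127) = 1/((-59520 + 384*(-1864)) + 92127) = 1/((-59520 - 715776) + 92127) = 1/(-775296 + 92127) = 1/(-683169) = -1/683169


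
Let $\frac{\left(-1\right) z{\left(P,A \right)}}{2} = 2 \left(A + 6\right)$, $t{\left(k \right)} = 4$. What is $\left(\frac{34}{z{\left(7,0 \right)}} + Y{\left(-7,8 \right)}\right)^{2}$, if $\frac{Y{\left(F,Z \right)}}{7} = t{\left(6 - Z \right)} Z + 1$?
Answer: $\frac{7590025}{144} \approx 52709.0$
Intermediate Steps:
$z{\left(P,A \right)} = -24 - 4 A$ ($z{\left(P,A \right)} = - 2 \cdot 2 \left(A + 6\right) = - 2 \cdot 2 \left(6 + A\right) = - 2 \left(12 + 2 A\right) = -24 - 4 A$)
$Y{\left(F,Z \right)} = 7 + 28 Z$ ($Y{\left(F,Z \right)} = 7 \left(4 Z + 1\right) = 7 \left(1 + 4 Z\right) = 7 + 28 Z$)
$\left(\frac{34}{z{\left(7,0 \right)}} + Y{\left(-7,8 \right)}\right)^{2} = \left(\frac{34}{-24 - 0} + \left(7 + 28 \cdot 8\right)\right)^{2} = \left(\frac{34}{-24 + 0} + \left(7 + 224\right)\right)^{2} = \left(\frac{34}{-24} + 231\right)^{2} = \left(34 \left(- \frac{1}{24}\right) + 231\right)^{2} = \left(- \frac{17}{12} + 231\right)^{2} = \left(\frac{2755}{12}\right)^{2} = \frac{7590025}{144}$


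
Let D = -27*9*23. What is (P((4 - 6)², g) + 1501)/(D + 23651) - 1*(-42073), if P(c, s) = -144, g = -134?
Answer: 759923883/18062 ≈ 42073.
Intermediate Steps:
D = -5589 (D = -243*23 = -5589)
(P((4 - 6)², g) + 1501)/(D + 23651) - 1*(-42073) = (-144 + 1501)/(-5589 + 23651) - 1*(-42073) = 1357/18062 + 42073 = 759923883/18062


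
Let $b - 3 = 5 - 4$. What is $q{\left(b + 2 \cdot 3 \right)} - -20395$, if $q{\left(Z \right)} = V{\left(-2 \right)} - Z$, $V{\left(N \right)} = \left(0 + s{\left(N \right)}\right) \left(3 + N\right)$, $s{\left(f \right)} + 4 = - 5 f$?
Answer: $20391$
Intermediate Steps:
$s{\left(f \right)} = -4 - 5 f$
$b = 4$ ($b = 3 + \left(5 - 4\right) = 3 + 1 = 4$)
$V{\left(N \right)} = \left(-4 - 5 N\right) \left(3 + N\right)$ ($V{\left(N \right)} = \left(0 - \left(4 + 5 N\right)\right) \left(3 + N\right) = \left(-4 - 5 N\right) \left(3 + N\right)$)
$q{\left(Z \right)} = 6 - Z$ ($q{\left(Z \right)} = - \left(3 - 2\right) \left(4 + 5 \left(-2\right)\right) - Z = \left(-1\right) 1 \left(4 - 10\right) - Z = \left(-1\right) 1 \left(-6\right) - Z = 6 - Z$)
$q{\left(b + 2 \cdot 3 \right)} - -20395 = \left(6 - \left(4 + 2 \cdot 3\right)\right) - -20395 = \left(6 - \left(4 + 6\right)\right) + 20395 = \left(6 - 10\right) + 20395 = -4 + 20395 = 20391$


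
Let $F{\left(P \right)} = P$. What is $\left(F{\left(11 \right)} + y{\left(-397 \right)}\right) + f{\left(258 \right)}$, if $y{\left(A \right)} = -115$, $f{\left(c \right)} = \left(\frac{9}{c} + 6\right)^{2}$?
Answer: $- \frac{499823}{7396} \approx -67.58$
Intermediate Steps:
$f{\left(c \right)} = \left(6 + \frac{9}{c}\right)^{2}$
$\left(F{\left(11 \right)} + y{\left(-397 \right)}\right) + f{\left(258 \right)} = \left(11 - 115\right) + \frac{9 \left(3 + 2 \cdot 258\right)^{2}}{66564} = -104 + 9 \cdot \frac{1}{66564} \left(3 + 516\right)^{2} = -104 + 9 \cdot \frac{1}{66564} \cdot 519^{2} = -104 + 9 \cdot \frac{1}{66564} \cdot 269361 = -104 + \frac{269361}{7396} = - \frac{499823}{7396}$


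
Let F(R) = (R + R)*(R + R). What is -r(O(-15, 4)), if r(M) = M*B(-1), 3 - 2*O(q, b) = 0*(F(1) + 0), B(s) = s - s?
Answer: 0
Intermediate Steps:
B(s) = 0
F(R) = 4*R² (F(R) = (2*R)*(2*R) = 4*R²)
O(q, b) = 3/2 (O(q, b) = 3/2 - 0*(4*1² + 0) = 3/2 - 0*(4*1 + 0) = 3/2 - 0*(4 + 0) = 3/2 - 0*4 = 3/2 - ½*0 = 3/2 + 0 = 3/2)
r(M) = 0 (r(M) = M*0 = 0)
-r(O(-15, 4)) = -1*0 = 0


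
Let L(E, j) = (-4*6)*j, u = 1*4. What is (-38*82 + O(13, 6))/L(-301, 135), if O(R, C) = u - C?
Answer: 1559/1620 ≈ 0.96235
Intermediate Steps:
u = 4
O(R, C) = 4 - C
L(E, j) = -24*j
(-38*82 + O(13, 6))/L(-301, 135) = (-38*82 + (4 - 1*6))/((-24*135)) = (-3116 + (4 - 6))/(-3240) = (-3116 - 2)*(-1/3240) = -3118*(-1/3240) = 1559/1620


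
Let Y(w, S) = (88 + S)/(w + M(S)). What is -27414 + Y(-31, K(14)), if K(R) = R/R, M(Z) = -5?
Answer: -986993/36 ≈ -27416.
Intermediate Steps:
K(R) = 1
Y(w, S) = (88 + S)/(-5 + w) (Y(w, S) = (88 + S)/(w - 5) = (88 + S)/(-5 + w))
-27414 + Y(-31, K(14)) = -27414 + (88 + 1)/(-5 - 31) = -27414 + 89/(-36) = -27414 - 1/36*89 = -27414 - 89/36 = -986993/36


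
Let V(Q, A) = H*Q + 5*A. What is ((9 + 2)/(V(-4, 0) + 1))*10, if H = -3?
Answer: 110/13 ≈ 8.4615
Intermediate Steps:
V(Q, A) = -3*Q + 5*A
((9 + 2)/(V(-4, 0) + 1))*10 = ((9 + 2)/((-3*(-4) + 5*0) + 1))*10 = (11/((12 + 0) + 1))*10 = (11/(12 + 1))*10 = (11/13)*10 = 110/13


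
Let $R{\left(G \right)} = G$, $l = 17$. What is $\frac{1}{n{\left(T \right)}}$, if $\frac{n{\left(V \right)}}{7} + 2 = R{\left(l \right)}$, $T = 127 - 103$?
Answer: $\frac{1}{105} \approx 0.0095238$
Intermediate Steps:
$T = 24$
$n{\left(V \right)} = 105$ ($n{\left(V \right)} = -14 + 7 \cdot 17 = -14 + 119 = 105$)
$\frac{1}{n{\left(T \right)}} = \frac{1}{105}$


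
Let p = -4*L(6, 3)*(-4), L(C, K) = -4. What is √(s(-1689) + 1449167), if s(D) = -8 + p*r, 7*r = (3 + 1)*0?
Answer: √1449159 ≈ 1203.8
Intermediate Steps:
r = 0 (r = ((3 + 1)*0)/7 = (4*0)/7 = (⅐)*0 = 0)
p = -64 (p = -4*(-4)*(-4) = 16*(-4) = -64)
s(D) = -8 (s(D) = -8 - 64*0 = -8 + 0 = -8)
√(s(-1689) + 1449167) = √(-8 + 1449167) = √1449159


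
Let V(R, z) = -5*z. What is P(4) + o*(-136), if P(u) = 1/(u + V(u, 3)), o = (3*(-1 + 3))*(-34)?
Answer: 305183/11 ≈ 27744.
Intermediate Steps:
o = -204 (o = (3*2)*(-34) = 6*(-34) = -204)
P(u) = 1/(-15 + u) (P(u) = 1/(u - 5*3) = 1/(u - 15) = 1/(-15 + u))
P(4) + o*(-136) = 1/(-15 + 4) - 204*(-136) = 1/(-11) + 27744 = -1/11 + 27744 = 305183/11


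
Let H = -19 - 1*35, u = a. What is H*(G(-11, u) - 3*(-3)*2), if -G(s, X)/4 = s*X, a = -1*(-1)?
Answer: -3348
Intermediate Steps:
a = 1
u = 1
H = -54 (H = -19 - 35 = -54)
G(s, X) = -4*X*s (G(s, X) = -4*s*X = -4*X*s)
H*(G(-11, u) - 3*(-3)*2) = -54*(-4*1*(-11) - 3*(-3)*2) = -54*(44 + 9*2) = -54*(44 + 18) = -54*62 = -3348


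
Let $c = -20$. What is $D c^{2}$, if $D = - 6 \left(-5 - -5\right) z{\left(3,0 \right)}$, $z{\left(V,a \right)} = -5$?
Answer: $0$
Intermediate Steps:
$D = 0$ ($D = - 6 \left(-5 - -5\right) \left(-5\right) = - 6 \left(-5 + 5\right) \left(-5\right) = \left(-6\right) 0 \left(-5\right) = 0 \left(-5\right) = 0$)
$D c^{2} = 0 \left(-20\right)^{2} = 0 \cdot 400 = 0$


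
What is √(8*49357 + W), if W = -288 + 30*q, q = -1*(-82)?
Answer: 2*√99257 ≈ 630.10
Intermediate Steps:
q = 82
W = 2172 (W = -288 + 30*82 = -288 + 2460 = 2172)
√(8*49357 + W) = √(8*49357 + 2172) = √(394856 + 2172) = √397028 = 2*√99257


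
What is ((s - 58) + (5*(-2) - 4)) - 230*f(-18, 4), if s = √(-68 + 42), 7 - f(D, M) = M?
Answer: -762 + I*√26 ≈ -762.0 + 5.099*I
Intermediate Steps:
f(D, M) = 7 - M
s = I*√26 (s = √(-26) = I*√26 ≈ 5.099*I)
((s - 58) + (5*(-2) - 4)) - 230*f(-18, 4) = ((I*√26 - 58) + (5*(-2) - 4)) - 230*(7 - 1*4) = ((-58 + I*√26) + (-10 - 4)) - 230*(7 - 4) = ((-58 + I*√26) - 14) - 230*3 = (-72 + I*√26) - 690 = -762 + I*√26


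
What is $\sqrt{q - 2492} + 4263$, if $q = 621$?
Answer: $4263 + i \sqrt{1871} \approx 4263.0 + 43.255 i$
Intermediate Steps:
$\sqrt{q - 2492} + 4263 = \sqrt{621 - 2492} + 4263 = \sqrt{-1871} + 4263 = i \sqrt{1871} + 4263 = 4263 + i \sqrt{1871}$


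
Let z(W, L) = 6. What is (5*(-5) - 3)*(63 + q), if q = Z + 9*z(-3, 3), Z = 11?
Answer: -3584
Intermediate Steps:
q = 65 (q = 11 + 9*6 = 11 + 54 = 65)
(5*(-5) - 3)*(63 + q) = (5*(-5) - 3)*(63 + 65) = (-25 - 3)*128 = -28*128 = -3584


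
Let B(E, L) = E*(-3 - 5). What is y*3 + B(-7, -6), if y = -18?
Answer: 2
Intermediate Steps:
B(E, L) = -8*E (B(E, L) = E*(-8) = -8*E)
y*3 + B(-7, -6) = -18*3 - 8*(-7) = -54 + 56 = 2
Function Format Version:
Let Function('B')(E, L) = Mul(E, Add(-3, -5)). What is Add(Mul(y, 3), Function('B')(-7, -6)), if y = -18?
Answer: 2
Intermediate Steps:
Function('B')(E, L) = Mul(-8, E) (Function('B')(E, L) = Mul(E, -8) = Mul(-8, E))
Add(Mul(y, 3), Function('B')(-7, -6)) = Add(Mul(-18, 3), Mul(-8, -7)) = Add(-54, 56) = 2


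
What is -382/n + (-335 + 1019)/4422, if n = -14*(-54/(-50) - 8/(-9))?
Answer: 32026089/2285437 ≈ 14.013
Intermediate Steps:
n = -6202/225 (n = -14*(-54*(-1/50) - 8*(-⅑)) = -14*(27/25 + 8/9) = -14*443/225 = -6202/225 ≈ -27.564)
-382/n + (-335 + 1019)/4422 = -382/(-6202/225) + (-335 + 1019)/4422 = -382*(-225/6202) + 684*(1/4422) = 42975/3101 + 114/737 = 32026089/2285437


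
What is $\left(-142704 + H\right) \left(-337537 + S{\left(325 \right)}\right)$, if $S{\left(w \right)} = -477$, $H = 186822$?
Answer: $-14912501652$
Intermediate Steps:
$\left(-142704 + H\right) \left(-337537 + S{\left(325 \right)}\right) = \left(-142704 + 186822\right) \left(-337537 - 477\right) = 44118 \left(-338014\right) = -14912501652$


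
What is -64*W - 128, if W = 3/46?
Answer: -3040/23 ≈ -132.17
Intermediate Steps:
W = 3/46 (W = 3*(1/46) = 3/46 ≈ 0.065217)
-64*W - 128 = -64*3/46 - 128 = -96/23 - 128 = -3040/23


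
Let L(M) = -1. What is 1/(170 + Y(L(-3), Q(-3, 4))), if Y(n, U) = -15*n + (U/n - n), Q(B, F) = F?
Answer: 1/182 ≈ 0.0054945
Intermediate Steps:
Y(n, U) = -16*n + U/n (Y(n, U) = -15*n + (-n + U/n) = -16*n + U/n)
1/(170 + Y(L(-3), Q(-3, 4))) = 1/(170 + (-16*(-1) + 4/(-1))) = 1/(170 + (16 + 4*(-1))) = 1/(170 + (16 - 4)) = 1/(170 + 12) = 1/182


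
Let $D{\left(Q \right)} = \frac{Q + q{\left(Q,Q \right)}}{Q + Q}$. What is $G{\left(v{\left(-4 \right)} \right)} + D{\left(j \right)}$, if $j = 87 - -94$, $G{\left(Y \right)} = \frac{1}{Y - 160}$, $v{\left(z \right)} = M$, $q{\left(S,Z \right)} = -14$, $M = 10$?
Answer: $\frac{6172}{13575} \approx 0.45466$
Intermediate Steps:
$v{\left(z \right)} = 10$
$G{\left(Y \right)} = \frac{1}{-160 + Y}$
$j = 181$ ($j = 87 + 94 = 181$)
$D{\left(Q \right)} = \frac{-14 + Q}{2 Q}$ ($D{\left(Q \right)} = \frac{Q - 14}{Q + Q} = \frac{-14 + Q}{2 Q}$)
$G{\left(v{\left(-4 \right)} \right)} + D{\left(j \right)} = \frac{1}{-160 + 10} + \frac{-14 + 181}{2 \cdot 181} = \frac{1}{-150} + \frac{1}{2} \cdot \frac{1}{181} \cdot 167 = - \frac{1}{150} + \frac{167}{362} = \frac{6172}{13575}$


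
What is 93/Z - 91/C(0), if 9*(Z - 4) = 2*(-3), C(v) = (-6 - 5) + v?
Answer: 3979/110 ≈ 36.173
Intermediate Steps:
C(v) = -11 + v
Z = 10/3 (Z = 4 + (2*(-3))/9 = 4 + (1/9)*(-6) = 4 - 2/3 = 10/3 ≈ 3.3333)
93/Z - 91/C(0) = 93/(10/3) - 91/(-11 + 0) = 93*(3/10) - 91/(-11) = 279/10 - 91*(-1/11) = 279/10 + 91/11 = 3979/110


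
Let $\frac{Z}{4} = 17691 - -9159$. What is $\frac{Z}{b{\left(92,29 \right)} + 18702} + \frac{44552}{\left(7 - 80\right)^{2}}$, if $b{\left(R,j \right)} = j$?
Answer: $\frac{1406838112}{99817499} \approx 14.094$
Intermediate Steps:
$Z = 107400$ ($Z = 4 \left(17691 - -9159\right) = 4 \left(17691 + 9159\right) = 4 \cdot 26850 = 107400$)
$\frac{Z}{b{\left(92,29 \right)} + 18702} + \frac{44552}{\left(7 - 80\right)^{2}} = \frac{107400}{29 + 18702} + \frac{44552}{\left(7 - 80\right)^{2}} = \frac{107400}{18731} + \frac{44552}{\left(-73\right)^{2}} = 107400 \cdot \frac{1}{18731} + \frac{44552}{5329} = \frac{107400}{18731} + 44552 \cdot \frac{1}{5329} = \frac{107400}{18731} + \frac{44552}{5329} = \frac{1406838112}{99817499}$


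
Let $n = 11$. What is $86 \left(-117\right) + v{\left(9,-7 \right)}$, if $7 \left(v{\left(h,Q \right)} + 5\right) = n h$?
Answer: $- \frac{70370}{7} \approx -10053.0$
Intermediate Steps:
$v{\left(h,Q \right)} = -5 + \frac{11 h}{7}$
$86 \left(-117\right) + v{\left(9,-7 \right)} = 86 \left(-117\right) + \left(-5 + \frac{11}{7} \cdot 9\right) = -10062 + \left(-5 + \frac{99}{7}\right) = -10062 + \frac{64}{7} = - \frac{70370}{7}$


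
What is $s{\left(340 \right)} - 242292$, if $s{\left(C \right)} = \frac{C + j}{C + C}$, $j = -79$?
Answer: $- \frac{164758299}{680} \approx -2.4229 \cdot 10^{5}$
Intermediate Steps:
$s{\left(C \right)} = \frac{-79 + C}{2 C}$ ($s{\left(C \right)} = \frac{C - 79}{C + C} = \frac{-79 + C}{2 C}$)
$s{\left(340 \right)} - 242292 = \frac{-79 + 340}{2 \cdot 340} - 242292 = \frac{1}{2} \cdot \frac{1}{340} \cdot 261 - 242292 = \frac{261}{680} - 242292 = - \frac{164758299}{680}$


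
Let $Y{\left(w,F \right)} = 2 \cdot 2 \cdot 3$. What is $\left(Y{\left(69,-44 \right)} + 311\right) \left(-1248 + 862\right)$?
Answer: $-124678$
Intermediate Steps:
$Y{\left(w,F \right)} = 12$ ($Y{\left(w,F \right)} = 4 \cdot 3 = 12$)
$\left(Y{\left(69,-44 \right)} + 311\right) \left(-1248 + 862\right) = \left(12 + 311\right) \left(-1248 + 862\right) = 323 \left(-386\right) = -124678$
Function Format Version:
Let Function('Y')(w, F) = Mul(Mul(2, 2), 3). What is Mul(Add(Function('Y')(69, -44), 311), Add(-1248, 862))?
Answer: -124678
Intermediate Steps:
Function('Y')(w, F) = 12 (Function('Y')(w, F) = Mul(4, 3) = 12)
Mul(Add(Function('Y')(69, -44), 311), Add(-1248, 862)) = Mul(Add(12, 311), Add(-1248, 862)) = Mul(323, -386) = -124678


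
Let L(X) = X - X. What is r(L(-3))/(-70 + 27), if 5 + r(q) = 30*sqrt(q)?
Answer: 5/43 ≈ 0.11628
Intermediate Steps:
L(X) = 0
r(q) = -5 + 30*sqrt(q)
r(L(-3))/(-70 + 27) = (-5 + 30*sqrt(0))/(-70 + 27) = (-5 + 30*0)/(-43) = (-5 + 0)*(-1/43) = -5*(-1/43) = 5/43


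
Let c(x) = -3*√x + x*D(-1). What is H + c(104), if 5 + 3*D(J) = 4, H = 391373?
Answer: 1174015/3 - 6*√26 ≈ 3.9131e+5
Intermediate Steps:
D(J) = -⅓ (D(J) = -5/3 + (⅓)*4 = -5/3 + 4/3 = -⅓)
c(x) = -3*√x - x/3 (c(x) = -3*√x + x*(-⅓) = -3*√x - x/3)
H + c(104) = 391373 + (-6*√26 - ⅓*104) = 391373 + (-6*√26 - 104/3) = 391373 + (-104/3 - 6*√26) = 1174015/3 - 6*√26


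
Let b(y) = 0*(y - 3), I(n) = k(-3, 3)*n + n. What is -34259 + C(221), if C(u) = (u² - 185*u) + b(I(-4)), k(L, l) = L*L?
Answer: -26303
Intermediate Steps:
k(L, l) = L²
I(n) = 10*n (I(n) = (-3)²*n + n = 9*n + n = 10*n)
b(y) = 0 (b(y) = 0*(-3 + y) = 0)
C(u) = u² - 185*u (C(u) = (u² - 185*u) + 0 = u² - 185*u)
-34259 + C(221) = -34259 + 221*(-185 + 221) = -34259 + 221*36 = -34259 + 7956 = -26303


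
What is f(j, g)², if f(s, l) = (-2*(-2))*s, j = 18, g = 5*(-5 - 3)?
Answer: 5184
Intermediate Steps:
g = -40 (g = 5*(-8) = -40)
f(s, l) = 4*s
f(j, g)² = (4*18)² = 72² = 5184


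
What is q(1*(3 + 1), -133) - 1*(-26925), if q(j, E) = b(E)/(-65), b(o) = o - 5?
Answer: 1750263/65 ≈ 26927.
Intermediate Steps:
b(o) = -5 + o
q(j, E) = 1/13 - E/65 (q(j, E) = (-5 + E)/(-65) = (-5 + E)*(-1/65) = 1/13 - E/65)
q(1*(3 + 1), -133) - 1*(-26925) = (1/13 - 1/65*(-133)) - 1*(-26925) = (1/13 + 133/65) + 26925 = 138/65 + 26925 = 1750263/65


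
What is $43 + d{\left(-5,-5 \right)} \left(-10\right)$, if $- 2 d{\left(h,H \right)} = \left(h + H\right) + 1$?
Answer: $-2$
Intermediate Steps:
$d{\left(h,H \right)} = - \frac{1}{2} - \frac{H}{2} - \frac{h}{2}$ ($d{\left(h,H \right)} = - \frac{\left(h + H\right) + 1}{2} = - \frac{\left(H + h\right) + 1}{2} = - \frac{1 + H + h}{2} = - \frac{1}{2} - \frac{H}{2} - \frac{h}{2}$)
$43 + d{\left(-5,-5 \right)} \left(-10\right) = 43 + \left(- \frac{1}{2} - - \frac{5}{2} - - \frac{5}{2}\right) \left(-10\right) = 43 + \left(- \frac{1}{2} + \frac{5}{2} + \frac{5}{2}\right) \left(-10\right) = 43 + \frac{9}{2} \left(-10\right) = 43 - 45 = -2$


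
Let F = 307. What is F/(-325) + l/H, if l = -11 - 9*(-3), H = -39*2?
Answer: -1121/975 ≈ -1.1497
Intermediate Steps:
H = -78
l = 16 (l = -11 + 27 = 16)
F/(-325) + l/H = 307/(-325) + 16/(-78) = 307*(-1/325) + 16*(-1/78) = -307/325 - 8/39 = -1121/975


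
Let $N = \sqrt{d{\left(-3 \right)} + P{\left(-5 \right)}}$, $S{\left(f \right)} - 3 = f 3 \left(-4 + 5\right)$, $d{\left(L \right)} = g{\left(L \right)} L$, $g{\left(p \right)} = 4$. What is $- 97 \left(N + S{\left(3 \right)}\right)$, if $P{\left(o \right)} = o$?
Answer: $-1164 - 97 i \sqrt{17} \approx -1164.0 - 399.94 i$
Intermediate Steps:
$d{\left(L \right)} = 4 L$
$S{\left(f \right)} = 3 + 3 f$ ($S{\left(f \right)} = 3 + f 3 \left(-4 + 5\right) = 3 + 3 f 1 = 3 + 3 f$)
$N = i \sqrt{17}$ ($N = \sqrt{4 \left(-3\right) - 5} = \sqrt{-12 - 5} = \sqrt{-17} = i \sqrt{17} \approx 4.1231 i$)
$- 97 \left(N + S{\left(3 \right)}\right) = - 97 \left(i \sqrt{17} + \left(3 + 3 \cdot 3\right)\right) = - 97 \left(i \sqrt{17} + \left(3 + 9\right)\right) = - 97 \left(i \sqrt{17} + 12\right) = - 97 \left(12 + i \sqrt{17}\right) = -1164 - 97 i \sqrt{17}$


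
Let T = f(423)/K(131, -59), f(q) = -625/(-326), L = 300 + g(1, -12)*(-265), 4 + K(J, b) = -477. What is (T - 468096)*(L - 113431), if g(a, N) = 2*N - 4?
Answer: 7759215096387711/156806 ≈ 4.9483e+10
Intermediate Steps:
K(J, b) = -481 (K(J, b) = -4 - 477 = -481)
g(a, N) = -4 + 2*N
L = 7720 (L = 300 + (-4 + 2*(-12))*(-265) = 300 + (-4 - 24)*(-265) = 300 - 28*(-265) = 300 + 7420 = 7720)
f(q) = 625/326 (f(q) = -625*(-1/326) = 625/326)
T = -625/156806 (T = (625/326)/(-481) = (625/326)*(-1/481) = -625/156806 ≈ -0.0039858)
(T - 468096)*(L - 113431) = (-625/156806 - 468096)*(7720 - 113431) = -73400262001/156806*(-105711) = 7759215096387711/156806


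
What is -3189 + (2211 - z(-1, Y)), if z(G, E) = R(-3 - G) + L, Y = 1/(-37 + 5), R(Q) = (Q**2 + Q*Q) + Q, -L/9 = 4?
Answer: -948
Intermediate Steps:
L = -36 (L = -9*4 = -36)
R(Q) = Q + 2*Q**2 (R(Q) = (Q**2 + Q**2) + Q = 2*Q**2 + Q = Q + 2*Q**2)
Y = -1/32 (Y = 1/(-32) = -1/32 ≈ -0.031250)
z(G, E) = -36 + (-5 - 2*G)*(-3 - G) (z(G, E) = (-3 - G)*(1 + 2*(-3 - G)) - 36 = (-3 - G)*(1 + (-6 - 2*G)) - 36 = (-3 - G)*(-5 - 2*G) - 36 = (-5 - 2*G)*(-3 - G) - 36 = -36 + (-5 - 2*G)*(-3 - G))
-3189 + (2211 - z(-1, Y)) = -3189 + (2211 - (-36 + (3 - 1)*(5 + 2*(-1)))) = -3189 + (2211 - (-36 + 2*(5 - 2))) = -3189 + (2211 - (-36 + 2*3)) = -3189 + (2211 - (-36 + 6)) = -3189 + (2211 - 1*(-30)) = -3189 + (2211 + 30) = -3189 + 2241 = -948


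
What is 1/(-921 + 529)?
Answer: -1/392 ≈ -0.0025510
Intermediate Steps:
1/(-921 + 529) = 1/(-392) = -1/392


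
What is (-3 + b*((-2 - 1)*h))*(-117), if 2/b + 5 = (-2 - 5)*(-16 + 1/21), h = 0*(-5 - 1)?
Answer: 351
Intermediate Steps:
h = 0 (h = 0*(-6) = 0)
b = 3/160 (b = 2/(-5 + (-2 - 5)*(-16 + 1/21)) = 2/(-5 - 7*(-16 + 1/21)) = 2/(-5 - 7*(-335/21)) = 2/(-5 + 335/3) = 2/(320/3) = 2*(3/320) = 3/160 ≈ 0.018750)
(-3 + b*((-2 - 1)*h))*(-117) = (-3 + 3*((-2 - 1)*0)/160)*(-117) = (-3 + 3*(-3*0)/160)*(-117) = (-3 + (3/160)*0)*(-117) = (-3 + 0)*(-117) = -3*(-117) = 351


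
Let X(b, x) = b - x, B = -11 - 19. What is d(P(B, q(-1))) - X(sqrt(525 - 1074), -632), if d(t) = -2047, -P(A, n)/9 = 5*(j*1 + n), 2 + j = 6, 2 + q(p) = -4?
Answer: -2679 - 3*I*sqrt(61) ≈ -2679.0 - 23.431*I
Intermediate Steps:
q(p) = -6 (q(p) = -2 - 4 = -6)
j = 4 (j = -2 + 6 = 4)
B = -30
P(A, n) = -180 - 45*n (P(A, n) = -45*(4*1 + n) = -45*(4 + n) = -9*(20 + 5*n) = -180 - 45*n)
d(P(B, q(-1))) - X(sqrt(525 - 1074), -632) = -2047 - (sqrt(525 - 1074) - 1*(-632)) = -2047 - (sqrt(-549) + 632) = -2047 - (3*I*sqrt(61) + 632) = -2047 - (632 + 3*I*sqrt(61)) = -2047 + (-632 - 3*I*sqrt(61)) = -2679 - 3*I*sqrt(61)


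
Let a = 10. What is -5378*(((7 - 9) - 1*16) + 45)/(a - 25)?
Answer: 48402/5 ≈ 9680.4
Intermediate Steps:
-5378*(((7 - 9) - 1*16) + 45)/(a - 25) = -5378*(((7 - 9) - 1*16) + 45)/(10 - 25) = -5378/((-15/((-2 - 16) + 45))) = -5378/((-15/(-18 + 45))) = -5378/((-15/27)) = -5378/((-15*1/27)) = -5378/(-5/9) = -5378*(-9/5) = 48402/5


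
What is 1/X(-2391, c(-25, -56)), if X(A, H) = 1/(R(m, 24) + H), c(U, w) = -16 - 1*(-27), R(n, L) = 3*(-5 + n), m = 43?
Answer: 125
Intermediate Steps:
R(n, L) = -15 + 3*n
c(U, w) = 11 (c(U, w) = -16 + 27 = 11)
X(A, H) = 1/(114 + H) (X(A, H) = 1/((-15 + 3*43) + H) = 1/((-15 + 129) + H) = 1/(114 + H))
1/X(-2391, c(-25, -56)) = 1/(1/(114 + 11)) = 1/(1/125) = 125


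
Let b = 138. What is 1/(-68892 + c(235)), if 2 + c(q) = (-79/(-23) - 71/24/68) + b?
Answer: -37536/2580697921 ≈ -1.4545e-5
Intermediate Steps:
c(q) = 5232191/37536 (c(q) = -2 + ((-79/(-23) - 71/24/68) + 138) = -2 + ((-79*(-1/23) - 71*1/24*(1/68)) + 138) = -2 + ((79/23 - 71/24*1/68) + 138) = -2 + ((79/23 - 71/1632) + 138) = -2 + (127295/37536 + 138) = -2 + 5307263/37536 = 5232191/37536)
1/(-68892 + c(235)) = 1/(-68892 + 5232191/37536) = 1/(-2580697921/37536) = -37536/2580697921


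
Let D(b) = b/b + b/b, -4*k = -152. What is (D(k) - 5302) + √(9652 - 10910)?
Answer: -5300 + I*√1258 ≈ -5300.0 + 35.468*I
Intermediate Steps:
k = 38 (k = -¼*(-152) = 38)
D(b) = 2 (D(b) = 1 + 1 = 2)
(D(k) - 5302) + √(9652 - 10910) = (2 - 5302) + √(9652 - 10910) = -5300 + √(-1258) = -5300 + I*√1258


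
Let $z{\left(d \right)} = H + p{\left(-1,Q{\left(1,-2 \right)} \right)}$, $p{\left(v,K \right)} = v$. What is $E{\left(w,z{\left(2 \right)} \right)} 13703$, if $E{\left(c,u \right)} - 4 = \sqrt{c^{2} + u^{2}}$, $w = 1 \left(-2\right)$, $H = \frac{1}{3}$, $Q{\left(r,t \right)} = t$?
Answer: $54812 + \frac{27406 \sqrt{10}}{3} \approx 83701.0$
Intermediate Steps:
$H = \frac{1}{3} \approx 0.33333$
$w = -2$
$z{\left(d \right)} = - \frac{2}{3}$ ($z{\left(d \right)} = \frac{1}{3} - 1 = - \frac{2}{3}$)
$E{\left(c,u \right)} = 4 + \sqrt{c^{2} + u^{2}}$
$E{\left(w,z{\left(2 \right)} \right)} 13703 = \left(4 + \sqrt{\left(-2\right)^{2} + \left(- \frac{2}{3}\right)^{2}}\right) 13703 = \left(4 + \sqrt{4 + \frac{4}{9}}\right) 13703 = \left(4 + \sqrt{\frac{40}{9}}\right) 13703 = \left(4 + \frac{2 \sqrt{10}}{3}\right) 13703 = 54812 + \frac{27406 \sqrt{10}}{3}$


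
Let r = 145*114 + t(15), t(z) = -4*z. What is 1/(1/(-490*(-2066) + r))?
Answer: 1028810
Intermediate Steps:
r = 16470 (r = 145*114 - 4*15 = 16530 - 60 = 16470)
1/(1/(-490*(-2066) + r)) = 1/(1/(-490*(-2066) + 16470)) = 1/(1/(1012340 + 16470)) = 1/(1/1028810) = 1028810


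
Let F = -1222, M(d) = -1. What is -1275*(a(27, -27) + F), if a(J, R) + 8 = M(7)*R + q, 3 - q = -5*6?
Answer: 1491750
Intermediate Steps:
q = 33 (q = 3 - (-5)*6 = 3 - 1*(-30) = 3 + 30 = 33)
a(J, R) = 25 - R (a(J, R) = -8 + (-R + 33) = -8 + (33 - R) = 25 - R)
-1275*(a(27, -27) + F) = -1275*((25 - 1*(-27)) - 1222) = -1275*((25 + 27) - 1222) = -1275*(52 - 1222) = -1275*(-1170) = 1491750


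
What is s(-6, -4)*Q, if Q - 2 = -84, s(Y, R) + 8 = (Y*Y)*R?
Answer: 12464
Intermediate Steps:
s(Y, R) = -8 + R*Y**2 (s(Y, R) = -8 + (Y*Y)*R = -8 + Y**2*R = -8 + R*Y**2)
Q = -82 (Q = 2 - 84 = -82)
s(-6, -4)*Q = (-8 - 4*(-6)**2)*(-82) = (-8 - 4*36)*(-82) = (-8 - 144)*(-82) = -152*(-82) = 12464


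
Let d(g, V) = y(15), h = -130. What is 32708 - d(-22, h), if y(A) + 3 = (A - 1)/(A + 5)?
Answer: 327103/10 ≈ 32710.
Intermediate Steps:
y(A) = -3 + (-1 + A)/(5 + A) (y(A) = -3 + (A - 1)/(A + 5) = -3 + (-1 + A)/(5 + A))
d(g, V) = -23/10 (d(g, V) = 2*(-8 - 1*15)/(5 + 15) = 2*(-8 - 15)/20 = 2*(1/20)*(-23) = -23/10)
32708 - d(-22, h) = 32708 - 1*(-23/10) = 32708 + 23/10 = 327103/10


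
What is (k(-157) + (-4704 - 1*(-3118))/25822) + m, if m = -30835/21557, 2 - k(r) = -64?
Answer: 17954074796/278322427 ≈ 64.508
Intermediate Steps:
k(r) = 66 (k(r) = 2 - 1*(-64) = 2 + 64 = 66)
m = -30835/21557 (m = -30835*1/21557 = -30835/21557 ≈ -1.4304)
(k(-157) + (-4704 - 1*(-3118))/25822) + m = (66 + (-4704 - 1*(-3118))/25822) - 30835/21557 = (66 + (-4704 + 3118)*(1/25822)) - 30835/21557 = (66 - 1586*1/25822) - 30835/21557 = (66 - 793/12911) - 30835/21557 = 851333/12911 - 30835/21557 = 17954074796/278322427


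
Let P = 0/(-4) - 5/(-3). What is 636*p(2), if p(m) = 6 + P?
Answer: 4876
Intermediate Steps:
P = 5/3 (P = 0*(-¼) - 5*(-⅓) = 0 + 5/3 = 5/3 ≈ 1.6667)
p(m) = 23/3 (p(m) = 6 + 5/3 = 23/3)
636*p(2) = 636*(23/3) = 4876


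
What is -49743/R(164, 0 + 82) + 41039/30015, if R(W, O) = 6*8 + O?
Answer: -59508043/156078 ≈ -381.27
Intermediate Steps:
R(W, O) = 48 + O
-49743/R(164, 0 + 82) + 41039/30015 = -49743/(48 + (0 + 82)) + 41039/30015 = -49743/(48 + 82) + 41039*(1/30015) = -49743/130 + 41039/30015 = -59508043/156078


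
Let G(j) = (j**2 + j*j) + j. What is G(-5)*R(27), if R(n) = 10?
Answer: 450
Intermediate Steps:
G(j) = j + 2*j**2 (G(j) = (j**2 + j**2) + j = 2*j**2 + j = j + 2*j**2)
G(-5)*R(27) = -5*(1 + 2*(-5))*10 = -5*(1 - 10)*10 = -5*(-9)*10 = 45*10 = 450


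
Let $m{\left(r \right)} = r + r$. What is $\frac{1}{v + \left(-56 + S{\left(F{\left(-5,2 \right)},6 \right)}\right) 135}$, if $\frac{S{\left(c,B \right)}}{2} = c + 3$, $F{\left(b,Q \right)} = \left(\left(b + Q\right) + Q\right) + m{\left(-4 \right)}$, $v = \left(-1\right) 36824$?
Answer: $- \frac{1}{46004} \approx -2.1737 \cdot 10^{-5}$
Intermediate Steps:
$v = -36824$
$m{\left(r \right)} = 2 r$
$F{\left(b,Q \right)} = -8 + b + 2 Q$ ($F{\left(b,Q \right)} = \left(\left(b + Q\right) + Q\right) + 2 \left(-4\right) = \left(\left(Q + b\right) + Q\right) - 8 = \left(b + 2 Q\right) - 8 = -8 + b + 2 Q$)
$S{\left(c,B \right)} = 6 + 2 c$ ($S{\left(c,B \right)} = 2 \left(c + 3\right) = 2 \left(3 + c\right) = 6 + 2 c$)
$\frac{1}{v + \left(-56 + S{\left(F{\left(-5,2 \right)},6 \right)}\right) 135} = \frac{1}{-36824 + \left(-56 + \left(6 + 2 \left(-8 - 5 + 2 \cdot 2\right)\right)\right) 135} = \frac{1}{-36824 + \left(-56 + \left(6 + 2 \left(-8 - 5 + 4\right)\right)\right) 135} = \frac{1}{-36824 + \left(-56 + \left(6 + 2 \left(-9\right)\right)\right) 135} = \frac{1}{-36824 + \left(-56 + \left(6 - 18\right)\right) 135} = \frac{1}{-36824 + \left(-56 - 12\right) 135} = \frac{1}{-36824 - 9180} = \frac{1}{-46004} = - \frac{1}{46004}$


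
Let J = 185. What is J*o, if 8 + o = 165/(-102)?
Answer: -60495/34 ≈ -1779.3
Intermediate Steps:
o = -327/34 (o = -8 + 165/(-102) = -8 + 165*(-1/102) = -8 - 55/34 = -327/34 ≈ -9.6176)
J*o = 185*(-327/34) = -60495/34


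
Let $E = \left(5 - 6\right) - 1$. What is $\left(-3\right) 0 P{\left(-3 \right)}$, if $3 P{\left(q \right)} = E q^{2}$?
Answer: $0$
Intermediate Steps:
$E = -2$ ($E = \left(5 - 6\right) - 1 = -1 - 1 = -2$)
$P{\left(q \right)} = - \frac{2 q^{2}}{3}$ ($P{\left(q \right)} = \frac{\left(-2\right) q^{2}}{3} = - \frac{2 q^{2}}{3}$)
$\left(-3\right) 0 P{\left(-3 \right)} = \left(-3\right) 0 \left(- \frac{2 \left(-3\right)^{2}}{3}\right) = 0 \left(\left(- \frac{2}{3}\right) 9\right) = 0 \left(-6\right) = 0$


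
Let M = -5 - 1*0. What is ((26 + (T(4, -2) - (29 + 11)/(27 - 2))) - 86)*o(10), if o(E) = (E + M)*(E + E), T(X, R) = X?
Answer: -5760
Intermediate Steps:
M = -5 (M = -5 + 0 = -5)
o(E) = 2*E*(-5 + E) (o(E) = (E - 5)*(E + E) = (-5 + E)*(2*E) = 2*E*(-5 + E))
((26 + (T(4, -2) - (29 + 11)/(27 - 2))) - 86)*o(10) = ((26 + (4 - (29 + 11)/(27 - 2))) - 86)*(2*10*(-5 + 10)) = ((26 + (4 - 40/25)) - 86)*(2*10*5) = ((26 + (4 - 40/25)) - 86)*100 = ((26 + (4 - 1*8/5)) - 86)*100 = ((26 + (4 - 8/5)) - 86)*100 = ((26 + 12/5) - 86)*100 = (142/5 - 86)*100 = -288/5*100 = -5760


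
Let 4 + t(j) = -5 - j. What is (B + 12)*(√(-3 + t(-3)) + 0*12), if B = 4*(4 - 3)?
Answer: 48*I ≈ 48.0*I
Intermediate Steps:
B = 4 (B = 4*1 = 4)
t(j) = -9 - j (t(j) = -4 + (-5 - j) = -9 - j)
(B + 12)*(√(-3 + t(-3)) + 0*12) = (4 + 12)*(√(-3 + (-9 - 1*(-3))) + 0*12) = 16*(√(-3 + (-9 + 3)) + 0) = 16*(√(-3 - 6) + 0) = 16*(√(-9) + 0) = 16*(3*I + 0) = 16*(3*I) = 48*I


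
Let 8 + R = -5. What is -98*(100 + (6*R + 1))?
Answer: -2254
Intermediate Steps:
R = -13 (R = -8 - 5 = -13)
-98*(100 + (6*R + 1)) = -98*(100 + (6*(-13) + 1)) = -98*(100 + (-78 + 1)) = -98*(100 - 77) = -98*23 = -2254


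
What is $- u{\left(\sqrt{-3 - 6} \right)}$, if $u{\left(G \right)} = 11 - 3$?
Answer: $-8$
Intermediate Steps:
$u{\left(G \right)} = 8$ ($u{\left(G \right)} = 11 - 3 = 8$)
$- u{\left(\sqrt{-3 - 6} \right)} = \left(-1\right) 8 = -8$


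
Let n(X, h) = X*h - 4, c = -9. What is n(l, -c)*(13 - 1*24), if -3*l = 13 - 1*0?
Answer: 473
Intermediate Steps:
l = -13/3 (l = -(13 - 1*0)/3 = -(13 + 0)/3 = -1/3*13 = -13/3 ≈ -4.3333)
n(X, h) = -4 + X*h
n(l, -c)*(13 - 1*24) = (-4 - (-13)*(-9)/3)*(13 - 1*24) = (-4 - 13/3*9)*(13 - 24) = (-4 - 39)*(-11) = -43*(-11) = 473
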